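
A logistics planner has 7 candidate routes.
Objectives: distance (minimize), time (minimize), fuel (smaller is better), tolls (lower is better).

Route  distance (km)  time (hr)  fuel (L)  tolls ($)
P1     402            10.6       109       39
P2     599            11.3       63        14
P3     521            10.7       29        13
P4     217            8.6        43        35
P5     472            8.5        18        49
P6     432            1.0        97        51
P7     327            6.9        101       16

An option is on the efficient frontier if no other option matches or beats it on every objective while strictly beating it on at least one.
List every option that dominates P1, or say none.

P4, P7

P4: distance 217≤402, time 8.6≤10.6, fuel 43≤109, tolls 35≤39 — dominates P1.
P7: distance 327≤402, time 6.9≤10.6, fuel 101≤109, tolls 16≤39 — dominates P1.
Others (P2, P3, P5, P6) are each worse than P1 on at least one objective.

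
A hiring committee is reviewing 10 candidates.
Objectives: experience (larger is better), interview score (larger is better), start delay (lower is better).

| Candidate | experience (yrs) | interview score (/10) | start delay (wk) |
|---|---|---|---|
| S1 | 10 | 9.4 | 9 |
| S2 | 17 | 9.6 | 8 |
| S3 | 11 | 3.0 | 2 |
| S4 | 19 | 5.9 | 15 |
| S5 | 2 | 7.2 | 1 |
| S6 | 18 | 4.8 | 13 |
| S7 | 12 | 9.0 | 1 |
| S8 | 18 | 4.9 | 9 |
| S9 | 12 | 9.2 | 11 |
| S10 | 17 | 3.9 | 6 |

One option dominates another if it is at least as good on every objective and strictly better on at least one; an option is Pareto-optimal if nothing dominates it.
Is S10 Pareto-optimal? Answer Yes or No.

S1: worse on experience (10 vs 17).
S2: worse on start delay (8 vs 6).
S3: worse on experience (11 vs 17).
S4: worse on start delay (15 vs 6).
S5: worse on experience (2 vs 17).
S6: worse on start delay (13 vs 6).
S7: worse on experience (12 vs 17).
S8: worse on start delay (9 vs 6).
S9: worse on experience (12 vs 17).
No option is at least as good as S10 on every objective and strictly better on one.

Yes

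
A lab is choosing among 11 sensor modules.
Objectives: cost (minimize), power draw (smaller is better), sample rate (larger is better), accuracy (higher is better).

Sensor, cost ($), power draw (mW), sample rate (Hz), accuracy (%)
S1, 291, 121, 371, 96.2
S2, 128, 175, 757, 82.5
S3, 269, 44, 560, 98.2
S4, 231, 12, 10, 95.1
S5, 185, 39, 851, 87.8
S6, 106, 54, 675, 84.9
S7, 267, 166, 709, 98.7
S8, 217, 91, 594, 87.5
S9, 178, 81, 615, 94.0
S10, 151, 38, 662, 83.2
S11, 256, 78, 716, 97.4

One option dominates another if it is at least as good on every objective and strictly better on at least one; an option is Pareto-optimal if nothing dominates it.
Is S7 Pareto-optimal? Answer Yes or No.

Yes

S1: worse on cost (291 vs 267).
S2: worse on power draw (175 vs 166).
S3: worse on cost (269 vs 267).
S4: worse on sample rate (10 vs 709).
S5: worse on accuracy (87.8 vs 98.7).
S6: worse on sample rate (675 vs 709).
S8: worse on sample rate (594 vs 709).
S9: worse on sample rate (615 vs 709).
S10: worse on sample rate (662 vs 709).
S11: worse on accuracy (97.4 vs 98.7).
No option is at least as good as S7 on every objective and strictly better on one.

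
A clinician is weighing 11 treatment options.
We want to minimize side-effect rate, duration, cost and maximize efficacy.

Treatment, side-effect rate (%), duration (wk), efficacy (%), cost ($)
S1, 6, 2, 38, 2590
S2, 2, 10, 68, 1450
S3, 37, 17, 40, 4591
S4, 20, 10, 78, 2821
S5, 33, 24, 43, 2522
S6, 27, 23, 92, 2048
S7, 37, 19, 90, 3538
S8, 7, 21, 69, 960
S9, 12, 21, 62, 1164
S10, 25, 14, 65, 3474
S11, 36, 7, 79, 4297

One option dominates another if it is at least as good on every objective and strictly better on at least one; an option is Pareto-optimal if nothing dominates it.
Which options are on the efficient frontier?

S1, S2, S4, S6, S7, S8, S11

S1: not dominated (best duration).
S2: not dominated (best side-effect rate).
S3: dominated by S2 (side-effect rate 2≤37, duration 10≤17, efficacy 68≥40, cost 1450≤4591).
S4: not dominated.
S5: dominated by S2 (side-effect rate 2≤33, duration 10≤24, efficacy 68≥43, cost 1450≤2522).
S6: not dominated (best efficacy).
S7: not dominated.
S8: not dominated (best cost).
S9: dominated by S8 (side-effect rate 7≤12, duration 21≤21, efficacy 69≥62, cost 960≤1164).
S10: dominated by S2 (side-effect rate 2≤25, duration 10≤14, efficacy 68≥65, cost 1450≤3474).
S11: not dominated.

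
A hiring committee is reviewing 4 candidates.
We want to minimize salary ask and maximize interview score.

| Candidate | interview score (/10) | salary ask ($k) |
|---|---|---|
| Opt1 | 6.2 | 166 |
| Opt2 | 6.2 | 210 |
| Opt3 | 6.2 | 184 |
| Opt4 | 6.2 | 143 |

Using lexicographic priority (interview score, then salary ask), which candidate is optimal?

Opt4

First maximize interview score: best is 6.2, kept {Opt1, Opt2, Opt3, Opt4}.
Then minimize salary ask: best is 143, kept {Opt4}.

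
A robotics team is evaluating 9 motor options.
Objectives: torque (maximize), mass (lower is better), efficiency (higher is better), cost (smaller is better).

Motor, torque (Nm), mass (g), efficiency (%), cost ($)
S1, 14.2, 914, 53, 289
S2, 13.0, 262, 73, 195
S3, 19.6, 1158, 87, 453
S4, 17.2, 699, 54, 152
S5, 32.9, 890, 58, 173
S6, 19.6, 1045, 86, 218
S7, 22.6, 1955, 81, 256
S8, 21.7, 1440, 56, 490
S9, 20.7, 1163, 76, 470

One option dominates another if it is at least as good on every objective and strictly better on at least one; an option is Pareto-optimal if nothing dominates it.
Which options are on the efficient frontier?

S2, S3, S4, S5, S6, S7, S9

S1: dominated by S4 (torque 17.2≥14.2, mass 699≤914, efficiency 54≥53, cost 152≤289).
S2: not dominated (best mass).
S3: not dominated (best efficiency).
S4: not dominated (best cost).
S5: not dominated (best torque).
S6: not dominated.
S7: not dominated.
S8: dominated by S5 (torque 32.9≥21.7, mass 890≤1440, efficiency 58≥56, cost 173≤490).
S9: not dominated.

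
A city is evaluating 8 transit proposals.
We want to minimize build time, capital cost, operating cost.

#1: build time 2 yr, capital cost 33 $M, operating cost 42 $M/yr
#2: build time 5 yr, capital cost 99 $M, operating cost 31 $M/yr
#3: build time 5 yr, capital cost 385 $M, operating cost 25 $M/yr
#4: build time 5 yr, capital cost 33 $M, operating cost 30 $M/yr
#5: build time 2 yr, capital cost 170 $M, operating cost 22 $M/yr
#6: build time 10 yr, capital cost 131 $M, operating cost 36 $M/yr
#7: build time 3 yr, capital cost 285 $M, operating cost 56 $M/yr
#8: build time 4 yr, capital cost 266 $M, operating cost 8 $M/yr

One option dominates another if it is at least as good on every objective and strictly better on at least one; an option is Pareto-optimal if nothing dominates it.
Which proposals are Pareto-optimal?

#1: not dominated.
#2: dominated by #4 (build time 5≤5, capital cost 33≤99, operating cost 30≤31).
#3: dominated by #5 (build time 2≤5, capital cost 170≤385, operating cost 22≤25).
#4: not dominated.
#5: not dominated.
#6: dominated by #2 (build time 5≤10, capital cost 99≤131, operating cost 31≤36).
#7: dominated by #1 (build time 2≤3, capital cost 33≤285, operating cost 42≤56).
#8: not dominated (best operating cost).

#1, #4, #5, #8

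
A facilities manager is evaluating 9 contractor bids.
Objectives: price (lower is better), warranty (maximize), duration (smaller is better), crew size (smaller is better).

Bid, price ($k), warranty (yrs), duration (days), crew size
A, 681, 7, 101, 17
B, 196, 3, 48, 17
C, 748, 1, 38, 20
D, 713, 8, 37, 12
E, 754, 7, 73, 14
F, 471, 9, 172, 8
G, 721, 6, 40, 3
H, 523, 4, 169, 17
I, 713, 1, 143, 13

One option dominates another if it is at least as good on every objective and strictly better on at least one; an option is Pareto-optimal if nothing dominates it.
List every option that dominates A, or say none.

none

B: worse on warranty (3 vs 7).
C: worse on price (748 vs 681).
D: worse on price (713 vs 681).
E: worse on price (754 vs 681).
F: worse on duration (172 vs 101).
G: worse on price (721 vs 681).
H: worse on warranty (4 vs 7).
I: worse on price (713 vs 681).
No option dominates A.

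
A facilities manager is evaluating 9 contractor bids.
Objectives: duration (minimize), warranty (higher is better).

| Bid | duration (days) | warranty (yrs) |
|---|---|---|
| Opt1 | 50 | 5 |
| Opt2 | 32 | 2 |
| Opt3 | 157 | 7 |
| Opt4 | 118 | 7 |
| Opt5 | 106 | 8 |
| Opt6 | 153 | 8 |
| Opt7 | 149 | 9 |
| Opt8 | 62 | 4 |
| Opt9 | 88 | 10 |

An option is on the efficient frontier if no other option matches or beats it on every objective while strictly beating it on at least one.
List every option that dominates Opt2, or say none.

Opt1: worse on duration (50 vs 32).
Opt3: worse on duration (157 vs 32).
Opt4: worse on duration (118 vs 32).
Opt5: worse on duration (106 vs 32).
Opt6: worse on duration (153 vs 32).
Opt7: worse on duration (149 vs 32).
Opt8: worse on duration (62 vs 32).
Opt9: worse on duration (88 vs 32).
No option dominates Opt2.

none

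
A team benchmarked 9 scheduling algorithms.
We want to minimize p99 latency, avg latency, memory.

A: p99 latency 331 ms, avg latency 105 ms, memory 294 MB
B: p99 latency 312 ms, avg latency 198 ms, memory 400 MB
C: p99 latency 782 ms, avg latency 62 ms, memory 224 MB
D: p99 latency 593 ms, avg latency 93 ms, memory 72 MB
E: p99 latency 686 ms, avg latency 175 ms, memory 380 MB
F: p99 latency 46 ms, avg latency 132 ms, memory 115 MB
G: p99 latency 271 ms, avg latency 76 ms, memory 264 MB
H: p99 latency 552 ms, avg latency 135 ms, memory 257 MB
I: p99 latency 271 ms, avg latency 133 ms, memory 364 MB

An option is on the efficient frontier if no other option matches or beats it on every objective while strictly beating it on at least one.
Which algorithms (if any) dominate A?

G

G: p99 latency 271≤331, avg latency 76≤105, memory 264≤294 — dominates A.
Others (B, C, D, E, F, H, I) are each worse than A on at least one objective.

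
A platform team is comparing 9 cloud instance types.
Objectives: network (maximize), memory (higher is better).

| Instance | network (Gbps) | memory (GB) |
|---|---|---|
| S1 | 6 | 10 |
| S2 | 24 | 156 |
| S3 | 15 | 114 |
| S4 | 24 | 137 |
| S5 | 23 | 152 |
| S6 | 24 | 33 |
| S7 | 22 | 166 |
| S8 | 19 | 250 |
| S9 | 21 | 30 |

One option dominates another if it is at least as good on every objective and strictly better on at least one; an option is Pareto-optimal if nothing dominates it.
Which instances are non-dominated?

S2, S7, S8

S1: dominated by S2 (network 24≥6, memory 156≥10).
S2: not dominated.
S3: dominated by S2 (network 24≥15, memory 156≥114).
S4: dominated by S2 (network 24≥24, memory 156≥137).
S5: dominated by S2 (network 24≥23, memory 156≥152).
S6: dominated by S2 (network 24≥24, memory 156≥33).
S7: not dominated.
S8: not dominated (best memory).
S9: dominated by S2 (network 24≥21, memory 156≥30).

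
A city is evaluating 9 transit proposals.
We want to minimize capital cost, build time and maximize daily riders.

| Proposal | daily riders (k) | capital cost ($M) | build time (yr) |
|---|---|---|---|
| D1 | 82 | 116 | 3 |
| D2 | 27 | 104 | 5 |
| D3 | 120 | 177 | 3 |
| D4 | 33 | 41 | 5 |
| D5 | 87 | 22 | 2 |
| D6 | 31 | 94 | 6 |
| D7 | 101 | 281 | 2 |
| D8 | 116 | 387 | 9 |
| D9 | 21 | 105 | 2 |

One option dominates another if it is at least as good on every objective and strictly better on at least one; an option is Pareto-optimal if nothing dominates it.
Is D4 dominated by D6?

D6 vs D4: D6 is worse on daily riders (31 vs 33), so it does not dominate D4.

No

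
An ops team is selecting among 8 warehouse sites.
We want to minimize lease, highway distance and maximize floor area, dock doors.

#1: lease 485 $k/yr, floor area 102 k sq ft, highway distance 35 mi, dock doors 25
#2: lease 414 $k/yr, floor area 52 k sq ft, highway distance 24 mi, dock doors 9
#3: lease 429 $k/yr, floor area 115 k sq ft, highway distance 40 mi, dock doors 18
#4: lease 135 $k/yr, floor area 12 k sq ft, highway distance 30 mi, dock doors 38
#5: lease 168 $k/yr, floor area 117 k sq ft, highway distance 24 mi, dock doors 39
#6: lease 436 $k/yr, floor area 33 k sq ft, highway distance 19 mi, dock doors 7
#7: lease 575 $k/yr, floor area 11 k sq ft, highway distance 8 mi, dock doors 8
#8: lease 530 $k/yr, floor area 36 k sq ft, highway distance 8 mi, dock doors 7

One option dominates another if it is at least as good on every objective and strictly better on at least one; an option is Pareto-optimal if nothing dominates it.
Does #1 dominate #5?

No

#1 vs #5: #1 is worse on lease (485 vs 168), so it does not dominate #5.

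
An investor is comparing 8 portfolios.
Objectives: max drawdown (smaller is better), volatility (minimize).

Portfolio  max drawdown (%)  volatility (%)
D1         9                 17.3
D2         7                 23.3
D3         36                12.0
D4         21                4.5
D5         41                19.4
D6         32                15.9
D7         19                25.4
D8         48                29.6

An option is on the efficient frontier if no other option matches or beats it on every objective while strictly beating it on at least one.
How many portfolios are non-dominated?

3

D1: not dominated.
D2: not dominated (best max drawdown).
D3: dominated by D4 (max drawdown 21≤36, volatility 4.5≤12.0).
D4: not dominated (best volatility).
D5: dominated by D1 (max drawdown 9≤41, volatility 17.3≤19.4).
D6: dominated by D4 (max drawdown 21≤32, volatility 4.5≤15.9).
D7: dominated by D1 (max drawdown 9≤19, volatility 17.3≤25.4).
D8: dominated by D1 (max drawdown 9≤48, volatility 17.3≤29.6).
Pareto-optimal: D1, D2, D4 → 3.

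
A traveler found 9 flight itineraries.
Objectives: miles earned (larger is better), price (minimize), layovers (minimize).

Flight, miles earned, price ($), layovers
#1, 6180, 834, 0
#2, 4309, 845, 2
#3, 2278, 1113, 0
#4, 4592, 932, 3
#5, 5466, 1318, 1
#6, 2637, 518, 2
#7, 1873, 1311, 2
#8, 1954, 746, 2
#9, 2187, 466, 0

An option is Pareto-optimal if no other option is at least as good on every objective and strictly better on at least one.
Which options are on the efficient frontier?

#1, #6, #9

#1: not dominated (best miles earned).
#2: dominated by #1 (miles earned 6180≥4309, price 834≤845, layovers 0≤2).
#3: dominated by #1 (miles earned 6180≥2278, price 834≤1113, layovers 0≤0).
#4: dominated by #1 (miles earned 6180≥4592, price 834≤932, layovers 0≤3).
#5: dominated by #1 (miles earned 6180≥5466, price 834≤1318, layovers 0≤1).
#6: not dominated.
#7: dominated by #1 (miles earned 6180≥1873, price 834≤1311, layovers 0≤2).
#8: dominated by #6 (miles earned 2637≥1954, price 518≤746, layovers 2≤2).
#9: not dominated (best price).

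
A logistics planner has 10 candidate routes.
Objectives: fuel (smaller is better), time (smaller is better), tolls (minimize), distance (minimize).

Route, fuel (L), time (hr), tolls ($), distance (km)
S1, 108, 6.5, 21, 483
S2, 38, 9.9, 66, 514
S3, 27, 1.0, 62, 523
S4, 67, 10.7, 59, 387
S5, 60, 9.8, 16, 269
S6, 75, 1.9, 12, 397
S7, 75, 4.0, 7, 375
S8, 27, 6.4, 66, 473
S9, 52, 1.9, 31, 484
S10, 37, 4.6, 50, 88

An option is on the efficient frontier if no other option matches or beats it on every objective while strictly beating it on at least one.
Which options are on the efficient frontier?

S3, S5, S6, S7, S8, S9, S10

S1: dominated by S6 (fuel 75≤108, time 1.9≤6.5, tolls 12≤21, distance 397≤483).
S2: dominated by S8 (fuel 27≤38, time 6.4≤9.9, tolls 66≤66, distance 473≤514).
S3: not dominated (best time).
S4: dominated by S5 (fuel 60≤67, time 9.8≤10.7, tolls 16≤59, distance 269≤387).
S5: not dominated.
S6: not dominated.
S7: not dominated (best tolls).
S8: not dominated.
S9: not dominated.
S10: not dominated (best distance).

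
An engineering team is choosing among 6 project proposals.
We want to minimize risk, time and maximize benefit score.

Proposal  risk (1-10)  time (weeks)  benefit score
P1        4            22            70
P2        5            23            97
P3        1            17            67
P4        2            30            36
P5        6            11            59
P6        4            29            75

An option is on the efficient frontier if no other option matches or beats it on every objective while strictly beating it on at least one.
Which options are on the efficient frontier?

P1: not dominated.
P2: not dominated (best benefit score).
P3: not dominated (best risk).
P4: dominated by P3 (risk 1≤2, time 17≤30, benefit score 67≥36).
P5: not dominated (best time).
P6: not dominated.

P1, P2, P3, P5, P6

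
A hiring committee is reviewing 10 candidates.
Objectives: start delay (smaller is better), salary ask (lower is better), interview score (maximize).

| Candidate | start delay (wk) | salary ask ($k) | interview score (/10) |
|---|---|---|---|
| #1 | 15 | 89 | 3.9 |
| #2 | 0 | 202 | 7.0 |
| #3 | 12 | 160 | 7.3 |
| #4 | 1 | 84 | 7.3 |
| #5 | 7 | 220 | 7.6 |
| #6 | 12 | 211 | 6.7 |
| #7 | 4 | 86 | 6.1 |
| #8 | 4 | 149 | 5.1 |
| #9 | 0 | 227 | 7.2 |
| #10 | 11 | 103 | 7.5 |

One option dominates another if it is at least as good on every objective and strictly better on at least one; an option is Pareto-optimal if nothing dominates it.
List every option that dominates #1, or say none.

#4: start delay 1≤15, salary ask 84≤89, interview score 7.3≥3.9 — dominates #1.
#7: start delay 4≤15, salary ask 86≤89, interview score 6.1≥3.9 — dominates #1.
Others (#2, #3, #5, #6, #8, #9, #10) are each worse than #1 on at least one objective.

#4, #7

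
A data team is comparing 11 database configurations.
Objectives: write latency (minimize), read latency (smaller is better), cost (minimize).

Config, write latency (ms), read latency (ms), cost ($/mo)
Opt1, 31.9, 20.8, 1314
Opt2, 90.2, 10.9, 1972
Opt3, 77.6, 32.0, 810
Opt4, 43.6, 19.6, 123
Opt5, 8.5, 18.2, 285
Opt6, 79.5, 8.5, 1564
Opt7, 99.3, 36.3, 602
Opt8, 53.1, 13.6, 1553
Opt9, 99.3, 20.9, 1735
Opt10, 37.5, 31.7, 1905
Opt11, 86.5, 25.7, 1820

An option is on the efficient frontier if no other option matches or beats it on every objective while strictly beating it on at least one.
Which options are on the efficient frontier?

Opt4, Opt5, Opt6, Opt8

Opt1: dominated by Opt5 (write latency 8.5≤31.9, read latency 18.2≤20.8, cost 285≤1314).
Opt2: dominated by Opt6 (write latency 79.5≤90.2, read latency 8.5≤10.9, cost 1564≤1972).
Opt3: dominated by Opt4 (write latency 43.6≤77.6, read latency 19.6≤32.0, cost 123≤810).
Opt4: not dominated (best cost).
Opt5: not dominated (best write latency).
Opt6: not dominated (best read latency).
Opt7: dominated by Opt4 (write latency 43.6≤99.3, read latency 19.6≤36.3, cost 123≤602).
Opt8: not dominated.
Opt9: dominated by Opt1 (write latency 31.9≤99.3, read latency 20.8≤20.9, cost 1314≤1735).
Opt10: dominated by Opt1 (write latency 31.9≤37.5, read latency 20.8≤31.7, cost 1314≤1905).
Opt11: dominated by Opt1 (write latency 31.9≤86.5, read latency 20.8≤25.7, cost 1314≤1820).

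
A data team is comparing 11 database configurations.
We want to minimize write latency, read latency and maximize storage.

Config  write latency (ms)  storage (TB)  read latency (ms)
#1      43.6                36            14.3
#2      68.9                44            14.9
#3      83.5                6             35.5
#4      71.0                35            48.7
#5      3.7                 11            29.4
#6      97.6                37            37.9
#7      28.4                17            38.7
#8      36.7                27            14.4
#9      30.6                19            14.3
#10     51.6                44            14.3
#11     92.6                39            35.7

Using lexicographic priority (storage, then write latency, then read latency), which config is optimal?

#10

First maximize storage: best is 44, kept {#2, #10}.
Then minimize write latency: best is 51.6, kept {#10}.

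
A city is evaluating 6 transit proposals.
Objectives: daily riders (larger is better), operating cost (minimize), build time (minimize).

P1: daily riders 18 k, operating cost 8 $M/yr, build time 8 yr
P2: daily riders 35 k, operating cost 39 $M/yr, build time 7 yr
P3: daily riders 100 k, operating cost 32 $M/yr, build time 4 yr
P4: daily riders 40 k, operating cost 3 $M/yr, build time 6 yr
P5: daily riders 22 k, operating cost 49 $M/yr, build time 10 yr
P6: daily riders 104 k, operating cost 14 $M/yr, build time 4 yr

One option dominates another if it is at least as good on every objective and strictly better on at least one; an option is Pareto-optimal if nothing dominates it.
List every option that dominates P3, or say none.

P6: daily riders 104≥100, operating cost 14≤32, build time 4≤4 — dominates P3.
Others (P1, P2, P4, P5) are each worse than P3 on at least one objective.

P6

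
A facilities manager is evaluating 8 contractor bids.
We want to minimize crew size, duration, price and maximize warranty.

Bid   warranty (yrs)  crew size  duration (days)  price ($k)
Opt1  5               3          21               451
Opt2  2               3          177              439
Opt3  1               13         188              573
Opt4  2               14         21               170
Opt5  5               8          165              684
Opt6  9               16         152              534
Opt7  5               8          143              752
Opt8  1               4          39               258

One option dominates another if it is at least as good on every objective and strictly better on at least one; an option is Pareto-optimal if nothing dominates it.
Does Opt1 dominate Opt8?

No

Opt1 vs Opt8: Opt1 is worse on price (451 vs 258), so it does not dominate Opt8.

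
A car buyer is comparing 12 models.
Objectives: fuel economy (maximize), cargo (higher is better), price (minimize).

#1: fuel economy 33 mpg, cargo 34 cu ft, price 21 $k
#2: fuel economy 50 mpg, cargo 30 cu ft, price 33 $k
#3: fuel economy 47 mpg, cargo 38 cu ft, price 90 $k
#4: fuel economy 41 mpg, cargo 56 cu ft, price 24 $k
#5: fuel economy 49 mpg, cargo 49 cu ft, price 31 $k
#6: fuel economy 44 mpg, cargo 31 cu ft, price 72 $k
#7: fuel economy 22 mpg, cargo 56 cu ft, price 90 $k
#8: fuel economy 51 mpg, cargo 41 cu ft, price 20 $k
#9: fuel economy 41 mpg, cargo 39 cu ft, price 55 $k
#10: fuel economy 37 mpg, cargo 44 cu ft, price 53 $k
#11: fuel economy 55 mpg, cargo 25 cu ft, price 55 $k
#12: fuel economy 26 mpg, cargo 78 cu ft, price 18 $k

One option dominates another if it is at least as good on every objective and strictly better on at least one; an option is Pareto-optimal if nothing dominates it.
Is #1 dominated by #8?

#8 vs #1: fuel economy 51≥33, cargo 41≥34, price 20≤21 — #8 is at least as good on every objective with at least one strict improvement.

Yes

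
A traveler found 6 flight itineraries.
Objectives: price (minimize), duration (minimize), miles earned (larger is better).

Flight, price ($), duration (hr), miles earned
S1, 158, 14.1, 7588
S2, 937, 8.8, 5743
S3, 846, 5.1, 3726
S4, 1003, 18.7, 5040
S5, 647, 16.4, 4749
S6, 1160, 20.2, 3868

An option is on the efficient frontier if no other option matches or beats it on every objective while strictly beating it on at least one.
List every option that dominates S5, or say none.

S1

S1: price 158≤647, duration 14.1≤16.4, miles earned 7588≥4749 — dominates S5.
Others (S2, S3, S4, S6) are each worse than S5 on at least one objective.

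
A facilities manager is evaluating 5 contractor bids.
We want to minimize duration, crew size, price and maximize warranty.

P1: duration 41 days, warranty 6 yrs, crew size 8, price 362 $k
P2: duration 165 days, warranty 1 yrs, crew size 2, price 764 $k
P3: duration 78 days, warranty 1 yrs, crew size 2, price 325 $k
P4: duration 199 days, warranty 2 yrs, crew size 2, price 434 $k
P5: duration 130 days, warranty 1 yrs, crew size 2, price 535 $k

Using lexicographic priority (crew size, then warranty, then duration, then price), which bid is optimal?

P4

First minimize crew size: best is 2, kept {P2, P3, P4, P5}.
Then maximize warranty: best is 2, kept {P4}.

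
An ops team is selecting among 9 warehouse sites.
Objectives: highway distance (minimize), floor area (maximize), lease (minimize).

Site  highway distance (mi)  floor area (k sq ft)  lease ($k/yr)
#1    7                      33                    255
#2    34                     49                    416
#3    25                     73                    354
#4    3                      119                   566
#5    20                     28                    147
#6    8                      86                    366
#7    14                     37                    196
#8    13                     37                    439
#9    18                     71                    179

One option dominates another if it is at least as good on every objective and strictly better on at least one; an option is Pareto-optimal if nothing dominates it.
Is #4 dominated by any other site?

#1: worse on highway distance (7 vs 3).
#2: worse on highway distance (34 vs 3).
#3: worse on highway distance (25 vs 3).
#5: worse on highway distance (20 vs 3).
#6: worse on highway distance (8 vs 3).
#7: worse on highway distance (14 vs 3).
#8: worse on highway distance (13 vs 3).
#9: worse on highway distance (18 vs 3).
No option is at least as good as #4 on every objective and strictly better on one.

No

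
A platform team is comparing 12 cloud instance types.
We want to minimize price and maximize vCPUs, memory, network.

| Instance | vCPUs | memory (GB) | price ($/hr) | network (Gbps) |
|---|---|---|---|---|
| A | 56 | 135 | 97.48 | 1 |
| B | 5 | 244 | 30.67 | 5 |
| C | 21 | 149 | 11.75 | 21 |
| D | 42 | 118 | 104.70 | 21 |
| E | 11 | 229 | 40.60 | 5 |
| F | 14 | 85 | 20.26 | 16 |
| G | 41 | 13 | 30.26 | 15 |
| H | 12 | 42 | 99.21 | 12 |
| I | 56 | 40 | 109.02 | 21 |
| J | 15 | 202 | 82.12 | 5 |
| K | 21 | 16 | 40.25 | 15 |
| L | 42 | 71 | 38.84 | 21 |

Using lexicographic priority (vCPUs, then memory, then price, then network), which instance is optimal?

A

First maximize vCPUs: best is 56, kept {A, I}.
Then maximize memory: best is 135, kept {A}.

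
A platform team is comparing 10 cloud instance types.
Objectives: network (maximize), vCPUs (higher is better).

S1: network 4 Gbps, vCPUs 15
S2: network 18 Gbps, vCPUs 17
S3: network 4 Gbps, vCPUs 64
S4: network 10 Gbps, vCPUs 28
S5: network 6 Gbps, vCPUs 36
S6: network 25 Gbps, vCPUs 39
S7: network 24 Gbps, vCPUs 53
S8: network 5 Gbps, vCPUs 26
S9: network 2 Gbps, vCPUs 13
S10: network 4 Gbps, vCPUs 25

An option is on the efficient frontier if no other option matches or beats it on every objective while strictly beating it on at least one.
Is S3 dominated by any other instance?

S1: worse on vCPUs (15 vs 64).
S2: worse on vCPUs (17 vs 64).
S4: worse on vCPUs (28 vs 64).
S5: worse on vCPUs (36 vs 64).
S6: worse on vCPUs (39 vs 64).
S7: worse on vCPUs (53 vs 64).
S8: worse on vCPUs (26 vs 64).
S9: worse on network (2 vs 4).
S10: worse on vCPUs (25 vs 64).
No option is at least as good as S3 on every objective and strictly better on one.

No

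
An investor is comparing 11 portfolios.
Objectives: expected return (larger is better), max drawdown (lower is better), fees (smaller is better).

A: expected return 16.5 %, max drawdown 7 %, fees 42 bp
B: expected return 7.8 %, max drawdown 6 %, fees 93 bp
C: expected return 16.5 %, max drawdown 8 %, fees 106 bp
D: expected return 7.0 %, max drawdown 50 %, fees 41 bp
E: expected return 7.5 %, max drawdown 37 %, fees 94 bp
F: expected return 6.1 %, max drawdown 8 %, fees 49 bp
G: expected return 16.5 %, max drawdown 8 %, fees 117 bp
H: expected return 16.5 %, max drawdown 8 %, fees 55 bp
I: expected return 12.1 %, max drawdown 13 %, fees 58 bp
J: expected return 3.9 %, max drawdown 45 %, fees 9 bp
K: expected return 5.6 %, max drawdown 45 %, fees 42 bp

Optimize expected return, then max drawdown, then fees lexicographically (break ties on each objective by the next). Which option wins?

First maximize expected return: best is 16.5, kept {A, C, G, H}.
Then minimize max drawdown: best is 7, kept {A}.

A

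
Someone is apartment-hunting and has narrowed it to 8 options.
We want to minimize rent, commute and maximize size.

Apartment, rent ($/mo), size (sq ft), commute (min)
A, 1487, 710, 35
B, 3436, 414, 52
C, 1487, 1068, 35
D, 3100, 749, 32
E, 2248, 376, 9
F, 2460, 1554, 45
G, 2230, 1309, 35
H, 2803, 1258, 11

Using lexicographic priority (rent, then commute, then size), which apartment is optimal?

C

First minimize rent: best is 1487, kept {A, C}.
Then minimize commute: best is 35, kept {A, C}.
Then maximize size: best is 1068, kept {C}.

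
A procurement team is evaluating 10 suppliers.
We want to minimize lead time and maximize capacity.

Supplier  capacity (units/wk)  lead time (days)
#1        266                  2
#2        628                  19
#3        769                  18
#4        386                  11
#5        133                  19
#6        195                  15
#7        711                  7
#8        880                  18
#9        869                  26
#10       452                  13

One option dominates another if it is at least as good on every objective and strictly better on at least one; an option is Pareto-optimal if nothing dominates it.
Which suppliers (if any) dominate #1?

#2: worse on lead time (19 vs 2).
#3: worse on lead time (18 vs 2).
#4: worse on lead time (11 vs 2).
#5: worse on capacity (133 vs 266).
#6: worse on capacity (195 vs 266).
#7: worse on lead time (7 vs 2).
#8: worse on lead time (18 vs 2).
#9: worse on lead time (26 vs 2).
#10: worse on lead time (13 vs 2).
No option dominates #1.

none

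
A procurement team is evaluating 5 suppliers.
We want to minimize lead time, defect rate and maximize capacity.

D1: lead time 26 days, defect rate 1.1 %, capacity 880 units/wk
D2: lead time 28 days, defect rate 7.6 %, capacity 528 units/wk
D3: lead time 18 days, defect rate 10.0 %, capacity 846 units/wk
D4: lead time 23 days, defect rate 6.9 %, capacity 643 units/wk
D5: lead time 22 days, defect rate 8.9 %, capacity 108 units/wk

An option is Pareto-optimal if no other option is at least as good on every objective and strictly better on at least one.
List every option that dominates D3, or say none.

none

D1: worse on lead time (26 vs 18).
D2: worse on lead time (28 vs 18).
D4: worse on lead time (23 vs 18).
D5: worse on lead time (22 vs 18).
No option dominates D3.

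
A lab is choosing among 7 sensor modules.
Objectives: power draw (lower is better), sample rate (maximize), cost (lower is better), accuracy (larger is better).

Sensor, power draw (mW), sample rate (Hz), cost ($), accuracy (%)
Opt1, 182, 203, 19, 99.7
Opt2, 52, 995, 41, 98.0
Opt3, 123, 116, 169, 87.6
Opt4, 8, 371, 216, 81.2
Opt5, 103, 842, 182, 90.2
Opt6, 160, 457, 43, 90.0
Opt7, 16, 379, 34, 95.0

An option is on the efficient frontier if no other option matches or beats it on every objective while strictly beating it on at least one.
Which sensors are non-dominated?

Opt1, Opt2, Opt4, Opt7

Opt1: not dominated (best cost).
Opt2: not dominated (best sample rate).
Opt3: dominated by Opt2 (power draw 52≤123, sample rate 995≥116, cost 41≤169, accuracy 98.0≥87.6).
Opt4: not dominated (best power draw).
Opt5: dominated by Opt2 (power draw 52≤103, sample rate 995≥842, cost 41≤182, accuracy 98.0≥90.2).
Opt6: dominated by Opt2 (power draw 52≤160, sample rate 995≥457, cost 41≤43, accuracy 98.0≥90.0).
Opt7: not dominated.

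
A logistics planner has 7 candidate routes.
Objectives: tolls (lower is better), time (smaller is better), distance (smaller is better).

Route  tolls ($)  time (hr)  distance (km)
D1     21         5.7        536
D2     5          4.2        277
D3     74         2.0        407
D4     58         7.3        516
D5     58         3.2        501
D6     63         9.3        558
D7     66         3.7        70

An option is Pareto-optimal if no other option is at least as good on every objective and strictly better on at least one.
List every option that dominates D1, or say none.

D2: tolls 5≤21, time 4.2≤5.7, distance 277≤536 — dominates D1.
Others (D3, D4, D5, D6, D7) are each worse than D1 on at least one objective.

D2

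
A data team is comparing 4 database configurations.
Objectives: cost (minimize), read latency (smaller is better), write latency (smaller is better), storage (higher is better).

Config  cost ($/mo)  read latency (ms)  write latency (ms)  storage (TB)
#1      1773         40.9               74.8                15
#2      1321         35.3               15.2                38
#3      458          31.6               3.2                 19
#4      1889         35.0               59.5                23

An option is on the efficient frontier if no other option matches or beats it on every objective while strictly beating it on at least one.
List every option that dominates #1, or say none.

#2, #3

#2: cost 1321≤1773, read latency 35.3≤40.9, write latency 15.2≤74.8, storage 38≥15 — dominates #1.
#3: cost 458≤1773, read latency 31.6≤40.9, write latency 3.2≤74.8, storage 19≥15 — dominates #1.
Others (#4) are each worse than #1 on at least one objective.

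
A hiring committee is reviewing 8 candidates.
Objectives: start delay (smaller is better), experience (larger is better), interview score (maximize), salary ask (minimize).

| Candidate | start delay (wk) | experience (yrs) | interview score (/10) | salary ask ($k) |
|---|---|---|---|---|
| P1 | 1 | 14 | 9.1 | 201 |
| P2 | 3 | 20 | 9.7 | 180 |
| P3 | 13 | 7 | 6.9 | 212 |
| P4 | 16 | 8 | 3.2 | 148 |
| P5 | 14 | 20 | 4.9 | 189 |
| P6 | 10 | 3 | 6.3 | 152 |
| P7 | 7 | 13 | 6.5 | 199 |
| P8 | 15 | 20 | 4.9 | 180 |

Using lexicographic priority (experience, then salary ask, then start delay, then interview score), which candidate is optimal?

P2

First maximize experience: best is 20, kept {P2, P5, P8}.
Then minimize salary ask: best is 180, kept {P2, P8}.
Then minimize start delay: best is 3, kept {P2}.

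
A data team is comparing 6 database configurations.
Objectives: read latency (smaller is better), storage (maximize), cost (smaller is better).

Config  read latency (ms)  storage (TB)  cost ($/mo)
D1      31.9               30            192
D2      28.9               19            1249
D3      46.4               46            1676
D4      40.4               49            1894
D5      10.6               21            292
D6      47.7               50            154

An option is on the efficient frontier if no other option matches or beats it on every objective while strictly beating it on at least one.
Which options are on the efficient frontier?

D1: not dominated.
D2: dominated by D5 (read latency 10.6≤28.9, storage 21≥19, cost 292≤1249).
D3: not dominated.
D4: not dominated.
D5: not dominated (best read latency).
D6: not dominated (best storage).

D1, D3, D4, D5, D6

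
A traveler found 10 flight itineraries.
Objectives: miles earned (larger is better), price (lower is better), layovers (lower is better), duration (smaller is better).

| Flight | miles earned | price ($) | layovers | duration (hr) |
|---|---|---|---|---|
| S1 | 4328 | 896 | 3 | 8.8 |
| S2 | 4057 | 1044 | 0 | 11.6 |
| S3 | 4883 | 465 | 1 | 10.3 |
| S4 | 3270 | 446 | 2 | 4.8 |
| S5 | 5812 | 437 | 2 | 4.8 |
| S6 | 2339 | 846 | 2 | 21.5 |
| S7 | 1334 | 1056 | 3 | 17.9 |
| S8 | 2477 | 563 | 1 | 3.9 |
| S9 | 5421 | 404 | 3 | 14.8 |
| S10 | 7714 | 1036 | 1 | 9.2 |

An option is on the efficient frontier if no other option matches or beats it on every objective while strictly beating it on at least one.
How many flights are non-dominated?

6

S1: dominated by S5 (miles earned 5812≥4328, price 437≤896, layovers 2≤3, duration 4.8≤8.8).
S2: not dominated (best layovers).
S3: not dominated.
S4: dominated by S5 (miles earned 5812≥3270, price 437≤446, layovers 2≤2, duration 4.8≤4.8).
S5: not dominated.
S6: dominated by S3 (miles earned 4883≥2339, price 465≤846, layovers 1≤2, duration 10.3≤21.5).
S7: dominated by S1 (miles earned 4328≥1334, price 896≤1056, layovers 3≤3, duration 8.8≤17.9).
S8: not dominated (best duration).
S9: not dominated (best price).
S10: not dominated (best miles earned).
Pareto-optimal: S2, S3, S5, S8, S9, S10 → 6.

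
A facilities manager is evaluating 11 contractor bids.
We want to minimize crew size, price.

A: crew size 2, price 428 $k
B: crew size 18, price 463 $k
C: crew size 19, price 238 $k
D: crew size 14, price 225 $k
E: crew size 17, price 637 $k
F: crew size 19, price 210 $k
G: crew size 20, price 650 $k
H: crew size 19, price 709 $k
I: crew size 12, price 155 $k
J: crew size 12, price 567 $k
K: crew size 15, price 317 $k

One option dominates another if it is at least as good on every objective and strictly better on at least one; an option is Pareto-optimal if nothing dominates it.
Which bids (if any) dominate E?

A, D, I, J, K

A: crew size 2≤17, price 428≤637 — dominates E.
D: crew size 14≤17, price 225≤637 — dominates E.
I: crew size 12≤17, price 155≤637 — dominates E.
J: crew size 12≤17, price 567≤637 — dominates E.
K: crew size 15≤17, price 317≤637 — dominates E.
Others (B, C, F, G, H) are each worse than E on at least one objective.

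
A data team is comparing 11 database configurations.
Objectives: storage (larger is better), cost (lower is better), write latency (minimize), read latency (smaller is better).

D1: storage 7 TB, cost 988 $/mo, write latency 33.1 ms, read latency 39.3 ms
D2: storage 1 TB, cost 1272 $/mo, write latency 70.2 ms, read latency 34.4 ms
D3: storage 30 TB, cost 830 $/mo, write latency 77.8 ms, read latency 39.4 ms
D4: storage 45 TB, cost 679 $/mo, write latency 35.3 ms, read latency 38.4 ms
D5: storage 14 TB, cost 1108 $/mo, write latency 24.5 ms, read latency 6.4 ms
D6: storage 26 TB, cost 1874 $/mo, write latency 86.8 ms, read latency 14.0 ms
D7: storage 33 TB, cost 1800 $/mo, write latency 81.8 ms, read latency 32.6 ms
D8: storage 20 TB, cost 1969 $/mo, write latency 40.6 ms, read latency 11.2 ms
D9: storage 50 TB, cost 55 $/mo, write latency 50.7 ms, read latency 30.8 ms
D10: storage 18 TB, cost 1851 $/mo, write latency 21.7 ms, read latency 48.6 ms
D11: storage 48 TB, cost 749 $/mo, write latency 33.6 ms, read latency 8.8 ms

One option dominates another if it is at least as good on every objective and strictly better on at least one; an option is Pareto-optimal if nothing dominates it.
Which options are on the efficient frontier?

D1, D4, D5, D9, D10, D11

D1: not dominated.
D2: dominated by D5 (storage 14≥1, cost 1108≤1272, write latency 24.5≤70.2, read latency 6.4≤34.4).
D3: dominated by D4 (storage 45≥30, cost 679≤830, write latency 35.3≤77.8, read latency 38.4≤39.4).
D4: not dominated.
D5: not dominated (best read latency).
D6: dominated by D11 (storage 48≥26, cost 749≤1874, write latency 33.6≤86.8, read latency 8.8≤14.0).
D7: dominated by D9 (storage 50≥33, cost 55≤1800, write latency 50.7≤81.8, read latency 30.8≤32.6).
D8: dominated by D11 (storage 48≥20, cost 749≤1969, write latency 33.6≤40.6, read latency 8.8≤11.2).
D9: not dominated (best storage).
D10: not dominated (best write latency).
D11: not dominated.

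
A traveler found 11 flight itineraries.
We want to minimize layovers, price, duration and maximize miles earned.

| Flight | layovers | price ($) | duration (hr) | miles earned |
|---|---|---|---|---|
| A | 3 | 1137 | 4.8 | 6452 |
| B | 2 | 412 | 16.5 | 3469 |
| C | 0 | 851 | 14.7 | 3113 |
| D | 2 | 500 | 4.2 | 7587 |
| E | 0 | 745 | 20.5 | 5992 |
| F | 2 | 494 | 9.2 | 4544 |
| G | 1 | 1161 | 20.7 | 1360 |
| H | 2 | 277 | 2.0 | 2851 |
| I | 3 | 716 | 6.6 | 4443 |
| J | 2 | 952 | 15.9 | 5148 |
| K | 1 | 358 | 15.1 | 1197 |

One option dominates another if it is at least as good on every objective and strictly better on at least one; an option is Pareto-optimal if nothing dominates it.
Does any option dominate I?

Yes

D vs I: layovers 2≤3, price 500≤716, duration 4.2≤6.6, miles earned 7587≥4443 — D is at least as good on every objective and strictly better on at least one, so D dominates I.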